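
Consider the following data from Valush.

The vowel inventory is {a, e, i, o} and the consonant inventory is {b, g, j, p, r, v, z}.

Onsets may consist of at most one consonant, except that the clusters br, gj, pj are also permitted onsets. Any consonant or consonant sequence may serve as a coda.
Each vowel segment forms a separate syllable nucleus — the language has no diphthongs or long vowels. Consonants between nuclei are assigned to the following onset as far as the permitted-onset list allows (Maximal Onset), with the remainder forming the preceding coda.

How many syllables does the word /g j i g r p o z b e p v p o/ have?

4

The vowels are i, o, e, o — 4 nuclei, so 4 syllables.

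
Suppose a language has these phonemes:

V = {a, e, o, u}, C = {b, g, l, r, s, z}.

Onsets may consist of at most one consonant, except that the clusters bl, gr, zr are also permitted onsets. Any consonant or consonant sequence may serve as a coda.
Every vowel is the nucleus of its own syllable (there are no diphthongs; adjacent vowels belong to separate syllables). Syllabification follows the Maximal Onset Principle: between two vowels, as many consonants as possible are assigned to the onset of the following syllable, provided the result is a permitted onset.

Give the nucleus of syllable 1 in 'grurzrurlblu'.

Nuclei (vowels): u, u, u → 3 syllables.
The first nucleus (vowel 1 from the left) is /u/.

u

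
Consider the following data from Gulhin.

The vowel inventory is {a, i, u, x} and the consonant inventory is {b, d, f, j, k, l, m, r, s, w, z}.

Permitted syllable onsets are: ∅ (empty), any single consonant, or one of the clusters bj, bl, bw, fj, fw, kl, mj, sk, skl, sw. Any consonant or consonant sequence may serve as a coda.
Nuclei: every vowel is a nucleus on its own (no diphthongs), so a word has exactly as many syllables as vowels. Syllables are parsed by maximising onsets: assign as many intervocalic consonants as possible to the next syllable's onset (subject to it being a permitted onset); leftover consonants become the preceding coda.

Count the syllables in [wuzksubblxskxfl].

4

Nuclei (vowels): u, u, x, x → 4 syllables.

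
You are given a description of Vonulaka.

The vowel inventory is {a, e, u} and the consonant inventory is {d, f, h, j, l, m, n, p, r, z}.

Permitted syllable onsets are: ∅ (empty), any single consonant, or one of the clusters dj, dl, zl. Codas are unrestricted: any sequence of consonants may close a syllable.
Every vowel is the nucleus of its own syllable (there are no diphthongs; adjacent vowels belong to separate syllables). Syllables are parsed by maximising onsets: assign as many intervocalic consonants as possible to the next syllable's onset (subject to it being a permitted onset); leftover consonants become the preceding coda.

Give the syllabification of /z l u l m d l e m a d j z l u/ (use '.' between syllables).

The vowels are u, e, a, u — 4 nuclei, so 4 syllables.
/u…e/ gap (V1→V2): /lmdl/ splits as /lm/ + /dl/ (/dl/ is the longest suffix that is a licit onset).
/e…a/ gap (V2→V3): just /m/ — single C goes to the following onset.
/a…u/ gap (V3→V4): /djzl/ — longest licit onset from the right is /zl/, leaving /dj/ as coda.

zlulm.dle.madj.zlu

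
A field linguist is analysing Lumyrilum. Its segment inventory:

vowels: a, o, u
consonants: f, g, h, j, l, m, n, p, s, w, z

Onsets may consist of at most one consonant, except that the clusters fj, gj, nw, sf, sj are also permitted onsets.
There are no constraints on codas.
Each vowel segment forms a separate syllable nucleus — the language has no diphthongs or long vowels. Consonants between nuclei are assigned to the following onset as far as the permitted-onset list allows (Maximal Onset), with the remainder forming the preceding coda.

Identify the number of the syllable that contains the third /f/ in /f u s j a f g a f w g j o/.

3

Nuclei (vowels): u, a, a, o → 4 syllables.
V1 /u/ – V2 /a/: /sj/ is a licit onset in full, so it all attaches to the next syllable.
V2 /a/ – V3 /a/: /fg/; trying suffixes from longest down, /g/ is the first permitted one, so coda /f/ | onset /g/.
V3 /a/ – V4 /o/: cluster /fwgj/ — the longest permitted-onset suffix is /gj/; onset = /gj/, preceding coda = /fw/.
Syllabification: fu.sjaf.gafw.gjo.
The third /f/ is in the coda of syllable 3 (/gafw/).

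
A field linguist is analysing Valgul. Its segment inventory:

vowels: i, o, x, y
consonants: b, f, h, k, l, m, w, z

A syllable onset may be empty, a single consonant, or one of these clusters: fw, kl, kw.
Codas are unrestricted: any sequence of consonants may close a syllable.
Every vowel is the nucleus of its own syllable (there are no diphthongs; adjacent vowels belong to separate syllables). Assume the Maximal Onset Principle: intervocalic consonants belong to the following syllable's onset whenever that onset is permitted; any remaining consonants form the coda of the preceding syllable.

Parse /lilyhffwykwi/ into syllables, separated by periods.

The vowels are i, y, y, i — 4 nuclei, so 4 syllables.
Between /i/ (V1) and /y/ (V2): /l/ → onset of the next syllable (single consonants are always licit onsets).
Between /y/ (V2) and /y/ (V3): cluster /hffw/ — the longest permitted-onset suffix is /fw/; onset = /fw/, preceding coda = /hf/.
Between /y/ (V3) and /i/ (V4): cluster /kw/ — /kw/ is itself a permitted onset, so the whole cluster goes right; preceding coda = ∅.

li.lyhf.fwy.kwi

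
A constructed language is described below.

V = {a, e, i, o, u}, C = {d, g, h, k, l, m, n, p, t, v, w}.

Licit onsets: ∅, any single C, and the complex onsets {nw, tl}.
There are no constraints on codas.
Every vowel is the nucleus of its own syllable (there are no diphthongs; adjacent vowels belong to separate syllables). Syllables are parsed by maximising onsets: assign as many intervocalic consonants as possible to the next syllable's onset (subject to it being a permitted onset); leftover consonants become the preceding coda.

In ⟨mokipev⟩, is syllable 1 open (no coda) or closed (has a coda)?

open

Nuclei (vowels): o, i, e → 3 syllables.
Between /o/ (V1) and /i/ (V2): /k/ → onset of the next syllable (single consonants are always licit onsets).
Between /i/ (V2) and /e/ (V3): /p/ is a single consonant, so it becomes the next onset.
Result: mo.ki.pev.
Syllable 1 is /mo/; it ends in its nucleus with no coda, so it is open.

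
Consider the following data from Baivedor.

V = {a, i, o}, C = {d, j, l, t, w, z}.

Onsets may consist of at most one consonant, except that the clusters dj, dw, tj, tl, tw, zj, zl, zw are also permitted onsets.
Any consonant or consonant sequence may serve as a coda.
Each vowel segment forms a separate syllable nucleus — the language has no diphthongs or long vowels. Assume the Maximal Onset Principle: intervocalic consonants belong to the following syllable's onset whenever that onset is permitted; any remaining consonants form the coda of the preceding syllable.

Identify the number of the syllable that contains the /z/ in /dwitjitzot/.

3

The vowels are i, i, o — 3 nuclei, so 3 syllables.
V1 /i/ – V2 /i/: /tj/ — entire cluster is a permitted onset → onset /tj/, coda ∅.
V2 /i/ – V3 /o/: /tz/; trying suffixes from longest down, /z/ is the first permitted one, so coda /t/ | onset /z/.
So the parse is dwi.tjit.zot.
The /z/ is in the onset of syllable 3 (/zot/).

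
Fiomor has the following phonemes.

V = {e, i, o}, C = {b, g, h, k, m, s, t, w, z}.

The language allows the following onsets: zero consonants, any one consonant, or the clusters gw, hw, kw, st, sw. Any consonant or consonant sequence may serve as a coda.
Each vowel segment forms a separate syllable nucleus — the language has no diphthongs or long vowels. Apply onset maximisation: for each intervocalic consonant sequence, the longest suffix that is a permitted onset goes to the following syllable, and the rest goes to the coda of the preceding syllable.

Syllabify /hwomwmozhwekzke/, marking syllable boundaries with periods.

hwomw.moz.hwekz.ke

Vowels present: o, o, e, e; each is a nucleus, giving 4 syllables.
V1 /o/ – V2 /o/: /mwm/ splits as /mw/ + /m/ (/m/ is the longest suffix that is a licit onset).
V2 /o/ – V3 /e/: /zhw/ splits as /z/ + /hw/ (/hw/ is the longest suffix that is a licit onset).
V3 /e/ – V4 /e/: cluster /kzk/ — the longest permitted-onset suffix is /k/; onset = /k/, preceding coda = /kz/.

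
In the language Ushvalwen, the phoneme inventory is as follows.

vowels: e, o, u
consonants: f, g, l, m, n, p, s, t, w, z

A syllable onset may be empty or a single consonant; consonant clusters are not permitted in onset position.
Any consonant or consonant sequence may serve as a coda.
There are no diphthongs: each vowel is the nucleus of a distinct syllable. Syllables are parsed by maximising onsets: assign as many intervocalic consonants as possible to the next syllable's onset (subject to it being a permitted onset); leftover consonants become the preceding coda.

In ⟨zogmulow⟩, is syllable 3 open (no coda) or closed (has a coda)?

closed

Nuclei (vowels): o, u, o → 3 syllables.
/o…u/ gap (V1→V2): /gm/ — longest licit onset from the right is /m/, leaving /g/ as coda.
/u…o/ gap (V2→V3): /l/ is a single consonant, so it becomes the next onset.
Result: zog.mu.low.
Syllable 3 is /low/ with coda /w/, so it is closed.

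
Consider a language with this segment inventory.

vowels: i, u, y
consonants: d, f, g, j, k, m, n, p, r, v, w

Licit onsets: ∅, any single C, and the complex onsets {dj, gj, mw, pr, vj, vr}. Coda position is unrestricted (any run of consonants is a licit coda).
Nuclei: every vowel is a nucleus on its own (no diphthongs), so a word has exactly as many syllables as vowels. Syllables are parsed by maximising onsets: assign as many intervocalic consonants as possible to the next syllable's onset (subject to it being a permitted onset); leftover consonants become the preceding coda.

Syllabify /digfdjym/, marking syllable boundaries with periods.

digf.djym

Nuclei (vowels): i, y → 2 syllables.
/i…y/ gap (V1→V2): cluster /gfdj/ — the longest permitted-onset suffix is /dj/; onset = /dj/, preceding coda = /gf/.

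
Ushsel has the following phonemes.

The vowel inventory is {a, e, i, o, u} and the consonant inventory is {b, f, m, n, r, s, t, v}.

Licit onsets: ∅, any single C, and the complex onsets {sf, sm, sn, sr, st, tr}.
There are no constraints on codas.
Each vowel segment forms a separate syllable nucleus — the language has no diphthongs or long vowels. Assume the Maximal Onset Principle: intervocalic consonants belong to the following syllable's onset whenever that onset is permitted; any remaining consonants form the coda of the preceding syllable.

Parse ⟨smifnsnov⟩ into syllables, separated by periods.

smifn.snov

Vowels present: i, o; each is a nucleus, giving 2 syllables.
V1 /i/ – V2 /o/: /fnsn/ — longest licit onset from the right is /sn/, leaving /fn/ as coda.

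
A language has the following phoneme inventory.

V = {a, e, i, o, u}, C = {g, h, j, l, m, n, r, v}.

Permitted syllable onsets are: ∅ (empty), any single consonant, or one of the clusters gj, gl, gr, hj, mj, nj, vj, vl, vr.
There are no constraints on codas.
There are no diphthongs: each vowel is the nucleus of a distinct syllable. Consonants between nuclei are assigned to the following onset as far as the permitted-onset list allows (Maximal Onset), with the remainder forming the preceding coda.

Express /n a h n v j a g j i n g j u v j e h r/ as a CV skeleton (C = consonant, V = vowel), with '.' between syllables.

The vowels are a, a, i, u, e — 5 nuclei, so 5 syllables.
Between /a/ (V1) and /a/ (V2): /hnvj/ splits as /hn/ + /vj/ (/vj/ is the longest suffix that is a licit onset).
Between /a/ (V2) and /i/ (V3): /gj/ — entire cluster is a permitted onset → onset /gj/, coda ∅.
Between /i/ (V3) and /u/ (V4): /ngj/ — longest licit onset from the right is /gj/, leaving /n/ as coda.
Between /u/ (V4) and /e/ (V5): /vj/ is a licit onset in full, so it all attaches to the next syllable.
Syllabification: nahn.vja.gjin.gju.vjehr.
Mapping each syllable to C/V: /nahn/ → CVCC, /vja/ → CCV, /gjin/ → CCVC, /gju/ → CCV, /vjehr/ → CCVCC.

CVCC.CCV.CCVC.CCV.CCVCC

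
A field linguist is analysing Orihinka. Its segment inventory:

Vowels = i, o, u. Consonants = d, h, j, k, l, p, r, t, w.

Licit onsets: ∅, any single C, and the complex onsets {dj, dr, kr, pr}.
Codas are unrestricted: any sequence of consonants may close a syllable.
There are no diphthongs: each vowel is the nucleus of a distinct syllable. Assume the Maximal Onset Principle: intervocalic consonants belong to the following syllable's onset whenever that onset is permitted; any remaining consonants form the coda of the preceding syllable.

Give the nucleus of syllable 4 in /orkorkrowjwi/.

Vowels present: o, o, o, i; each is a nucleus, giving 4 syllables.
The fourth nucleus (vowel 4 from the left) is /i/.

i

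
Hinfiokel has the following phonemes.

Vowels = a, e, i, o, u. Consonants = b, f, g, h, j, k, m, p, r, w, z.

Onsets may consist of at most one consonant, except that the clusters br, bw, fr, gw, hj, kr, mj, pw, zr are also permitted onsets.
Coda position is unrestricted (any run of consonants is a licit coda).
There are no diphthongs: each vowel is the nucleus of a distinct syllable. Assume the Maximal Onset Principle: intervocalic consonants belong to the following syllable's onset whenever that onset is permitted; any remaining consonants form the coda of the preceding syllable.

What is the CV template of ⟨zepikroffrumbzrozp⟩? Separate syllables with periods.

CV.CV.CCVC.CCVCC.CCVCC

Nuclei (vowels): e, i, o, u, o → 5 syllables.
Between /e/ (V1) and /i/ (V2): /p/ is a single consonant, so it becomes the next onset.
Between /i/ (V2) and /o/ (V3): /kr/ is a licit onset in full, so it all attaches to the next syllable.
Between /o/ (V3) and /u/ (V4): /ffr/; trying suffixes from longest down, /fr/ is the first permitted one, so coda /f/ | onset /fr/.
Between /u/ (V4) and /o/ (V5): /mbzr/ — longest licit onset from the right is /zr/, leaving /mb/ as coda.
So the parse is ze.pi.krof.frumb.zrozp.
Mapping each syllable to C/V: /ze/ → CV, /pi/ → CV, /krof/ → CCVC, /frumb/ → CCVCC, /zrozp/ → CCVCC.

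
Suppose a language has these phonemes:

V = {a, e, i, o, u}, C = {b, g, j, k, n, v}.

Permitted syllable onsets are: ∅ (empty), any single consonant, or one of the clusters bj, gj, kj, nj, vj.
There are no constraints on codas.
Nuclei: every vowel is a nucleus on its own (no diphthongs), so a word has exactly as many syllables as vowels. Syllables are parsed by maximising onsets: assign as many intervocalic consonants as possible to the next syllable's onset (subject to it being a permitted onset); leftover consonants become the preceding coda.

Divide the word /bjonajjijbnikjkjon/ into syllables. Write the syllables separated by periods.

bjo.naj.jijb.nikj.kjon

Vowels present: o, a, i, i, o; each is a nucleus, giving 5 syllables.
/o…a/ gap (V1→V2): /n/ is a single consonant, so it becomes the next onset.
/a…i/ gap (V2→V3): /jj/ splits as /j/ + /j/ (/j/ is the longest suffix that is a licit onset).
/i…i/ gap (V3→V4): /jbn/ splits as /jb/ + /n/ (/n/ is the longest suffix that is a licit onset).
/i…o/ gap (V4→V5): /kjkj/ splits as /kj/ + /kj/ (/kj/ is the longest suffix that is a licit onset).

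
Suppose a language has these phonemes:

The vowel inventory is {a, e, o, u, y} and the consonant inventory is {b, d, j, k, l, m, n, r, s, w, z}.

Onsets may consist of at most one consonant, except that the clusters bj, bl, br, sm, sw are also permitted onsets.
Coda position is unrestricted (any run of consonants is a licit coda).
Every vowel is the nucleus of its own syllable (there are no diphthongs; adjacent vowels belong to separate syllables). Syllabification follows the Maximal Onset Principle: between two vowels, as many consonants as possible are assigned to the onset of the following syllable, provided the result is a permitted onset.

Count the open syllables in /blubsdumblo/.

1

The vowels are u, u, o — 3 nuclei, so 3 syllables.
/u…u/ gap (V1→V2): cluster /bsd/ — the longest permitted-onset suffix is /d/; onset = /d/, preceding coda = /bs/.
/u…o/ gap (V2→V3): cluster /mbl/ — the longest permitted-onset suffix is /bl/; onset = /bl/, preceding coda = /m/.
Putting it together: blubs.dum.blo.
Classifying each syllable: /blubs/ (closed), /dum/ (closed), /blo/ (open).
Open syllables: 1.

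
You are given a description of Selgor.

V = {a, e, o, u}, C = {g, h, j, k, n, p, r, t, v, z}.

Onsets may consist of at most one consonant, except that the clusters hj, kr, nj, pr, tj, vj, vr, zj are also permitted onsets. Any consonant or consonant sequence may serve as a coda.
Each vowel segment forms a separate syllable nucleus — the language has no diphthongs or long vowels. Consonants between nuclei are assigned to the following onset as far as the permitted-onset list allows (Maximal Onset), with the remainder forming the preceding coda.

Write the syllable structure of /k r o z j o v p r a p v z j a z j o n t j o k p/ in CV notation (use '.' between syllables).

CCV.CCVC.CCVCC.CCV.CCVC.CCVCC

Nuclei (vowels): o, o, a, a, o, o → 6 syllables.
V1 /o/ – V2 /o/: cluster /zj/ — /zj/ is itself a permitted onset, so the whole cluster goes right; preceding coda = ∅.
V2 /o/ – V3 /a/: /vpr/ — longest licit onset from the right is /pr/, leaving /v/ as coda.
V3 /a/ – V4 /a/: /pvzj/ — longest licit onset from the right is /zj/, leaving /pv/ as coda.
V4 /a/ – V5 /o/: cluster /zj/ — /zj/ is itself a permitted onset, so the whole cluster goes right; preceding coda = ∅.
V5 /o/ – V6 /o/: cluster /ntj/ — the longest permitted-onset suffix is /tj/; onset = /tj/, preceding coda = /n/.
Result: kro.zjov.prapv.zja.zjon.tjokp.
Mapping each syllable to C/V: /kro/ → CCV, /zjov/ → CCVC, /prapv/ → CCVCC, /zja/ → CCV, /zjon/ → CCVC, /tjokp/ → CCVCC.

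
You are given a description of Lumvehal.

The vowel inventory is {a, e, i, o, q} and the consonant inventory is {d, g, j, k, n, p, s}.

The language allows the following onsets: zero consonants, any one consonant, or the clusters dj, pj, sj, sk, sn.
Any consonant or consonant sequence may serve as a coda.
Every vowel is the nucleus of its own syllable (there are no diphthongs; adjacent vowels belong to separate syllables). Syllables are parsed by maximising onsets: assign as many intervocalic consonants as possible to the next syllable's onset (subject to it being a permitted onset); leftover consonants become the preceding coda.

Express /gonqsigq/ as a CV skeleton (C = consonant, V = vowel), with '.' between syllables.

The vowels are o, q, i, q — 4 nuclei, so 4 syllables.
σ1/σ2 boundary: /n/ → onset of the next syllable (single consonants are always licit onsets).
σ2/σ3 boundary: /s/ → onset of the next syllable (single consonants are always licit onsets).
σ3/σ4 boundary: just /g/ — single C goes to the following onset.
So the parse is go.nq.si.gq.
Mapping each syllable to C/V: /go/ → CV, /nq/ → CV, /si/ → CV, /gq/ → CV.

CV.CV.CV.CV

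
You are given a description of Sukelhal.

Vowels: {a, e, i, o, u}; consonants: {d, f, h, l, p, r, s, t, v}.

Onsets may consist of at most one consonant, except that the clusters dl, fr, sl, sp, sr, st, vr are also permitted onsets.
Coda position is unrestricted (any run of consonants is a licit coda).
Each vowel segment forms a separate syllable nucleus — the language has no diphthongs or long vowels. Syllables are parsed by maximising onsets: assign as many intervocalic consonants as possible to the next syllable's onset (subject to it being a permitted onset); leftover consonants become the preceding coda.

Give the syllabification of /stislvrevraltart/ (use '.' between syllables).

Vowels present: i, e, a, a; each is a nucleus, giving 4 syllables.
/i…e/ gap (V1→V2): /slvr/ splits as /sl/ + /vr/ (/vr/ is the longest suffix that is a licit onset).
/e…a/ gap (V2→V3): /vr/ is a licit onset in full, so it all attaches to the next syllable.
/a…a/ gap (V3→V4): /lt/ — longest licit onset from the right is /t/, leaving /l/ as coda.

stisl.vre.vral.tart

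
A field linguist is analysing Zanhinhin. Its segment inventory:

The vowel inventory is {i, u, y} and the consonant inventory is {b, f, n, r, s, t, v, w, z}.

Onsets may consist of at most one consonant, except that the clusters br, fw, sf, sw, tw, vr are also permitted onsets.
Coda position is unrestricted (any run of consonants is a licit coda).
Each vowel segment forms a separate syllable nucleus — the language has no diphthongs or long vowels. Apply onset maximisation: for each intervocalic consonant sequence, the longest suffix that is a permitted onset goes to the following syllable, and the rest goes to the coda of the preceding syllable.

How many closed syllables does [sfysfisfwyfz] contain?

2

The vowels are y, i, y — 3 nuclei, so 3 syllables.
σ1/σ2 boundary: cluster /sf/ — /sf/ is itself a permitted onset, so the whole cluster goes right; preceding coda = ∅.
σ2/σ3 boundary: /sfw/ — longest licit onset from the right is /fw/, leaving /s/ as coda.
Result: sfy.sfis.fwyfz.
Classifying each syllable: /sfy/ (open), /sfis/ (closed), /fwyfz/ (closed).
Closed syllables: 2.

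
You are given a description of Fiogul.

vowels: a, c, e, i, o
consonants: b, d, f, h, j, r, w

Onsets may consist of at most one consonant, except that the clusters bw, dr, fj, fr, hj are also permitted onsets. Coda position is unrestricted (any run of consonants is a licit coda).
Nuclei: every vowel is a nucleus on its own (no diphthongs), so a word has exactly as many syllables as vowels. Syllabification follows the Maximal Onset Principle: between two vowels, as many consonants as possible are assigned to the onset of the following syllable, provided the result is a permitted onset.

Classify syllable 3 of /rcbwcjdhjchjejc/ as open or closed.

open

The vowels are c, c, c, e, c — 5 nuclei, so 5 syllables.
/c…c/ gap (V1→V2): /bw/ is a licit onset in full, so it all attaches to the next syllable.
/c…c/ gap (V2→V3): /jdhj/ splits as /jd/ + /hj/ (/hj/ is the longest suffix that is a licit onset).
/c…e/ gap (V3→V4): cluster /hj/ — /hj/ is itself a permitted onset, so the whole cluster goes right; preceding coda = ∅.
/e…c/ gap (V4→V5): just /j/ — single C goes to the following onset.
Result: rc.bwcjd.hjc.hje.jc.
Syllable 3 is /hjc/; it ends in its nucleus with no coda, so it is open.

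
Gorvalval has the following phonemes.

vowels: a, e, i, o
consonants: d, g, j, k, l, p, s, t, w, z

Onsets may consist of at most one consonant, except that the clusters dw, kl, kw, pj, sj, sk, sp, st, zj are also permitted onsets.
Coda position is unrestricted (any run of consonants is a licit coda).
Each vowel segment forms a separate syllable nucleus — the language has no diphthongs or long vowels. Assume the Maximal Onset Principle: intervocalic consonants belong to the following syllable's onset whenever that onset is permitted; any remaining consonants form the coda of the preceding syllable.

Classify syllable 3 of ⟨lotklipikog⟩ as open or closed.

open

The vowels are o, i, i, o — 4 nuclei, so 4 syllables.
/o…i/ gap (V1→V2): /tkl/ — longest licit onset from the right is /kl/, leaving /t/ as coda.
/i…i/ gap (V2→V3): /p/ is a single consonant, so it becomes the next onset.
/i…o/ gap (V3→V4): /k/ is a single consonant, so it becomes the next onset.
So the parse is lot.kli.pi.kog.
Syllable 3 is /pi/; it ends in its nucleus with no coda, so it is open.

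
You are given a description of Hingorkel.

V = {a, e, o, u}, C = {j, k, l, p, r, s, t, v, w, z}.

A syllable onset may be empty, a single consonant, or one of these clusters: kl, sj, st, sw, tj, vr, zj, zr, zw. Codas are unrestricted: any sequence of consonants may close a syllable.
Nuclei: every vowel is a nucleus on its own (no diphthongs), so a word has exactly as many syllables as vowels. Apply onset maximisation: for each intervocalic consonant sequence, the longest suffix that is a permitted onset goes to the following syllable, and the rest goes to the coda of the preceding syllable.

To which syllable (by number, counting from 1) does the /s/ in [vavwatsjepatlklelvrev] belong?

Vowels present: a, a, e, a, e, e; each is a nucleus, giving 6 syllables.
V1 /a/ – V2 /a/: /vw/; trying suffixes from longest down, /w/ is the first permitted one, so coda /v/ | onset /w/.
V2 /a/ – V3 /e/: cluster /tsj/ — the longest permitted-onset suffix is /sj/; onset = /sj/, preceding coda = /t/.
V3 /e/ – V4 /a/: /p/ → onset of the next syllable (single consonants are always licit onsets).
V4 /a/ – V5 /e/: /tlkl/ — longest licit onset from the right is /kl/, leaving /tl/ as coda.
V5 /e/ – V6 /e/: /lvr/ — longest licit onset from the right is /vr/, leaving /l/ as coda.
Putting it together: vav.wat.sje.patl.klel.vrev.
The /s/ is in the onset of syllable 3 (/sje/).

3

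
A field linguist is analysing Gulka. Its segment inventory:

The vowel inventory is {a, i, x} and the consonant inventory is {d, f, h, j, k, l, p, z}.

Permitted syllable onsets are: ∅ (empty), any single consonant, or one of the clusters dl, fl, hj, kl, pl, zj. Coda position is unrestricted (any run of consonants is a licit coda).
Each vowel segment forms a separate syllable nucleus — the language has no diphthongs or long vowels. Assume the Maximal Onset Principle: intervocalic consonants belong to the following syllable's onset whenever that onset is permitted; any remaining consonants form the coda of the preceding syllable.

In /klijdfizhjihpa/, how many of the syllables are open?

1

Vowels present: i, i, i, a; each is a nucleus, giving 4 syllables.
V1 /i/ – V2 /i/: cluster /jdf/ — the longest permitted-onset suffix is /f/; onset = /f/, preceding coda = /jd/.
V2 /i/ – V3 /i/: /zhj/ — longest licit onset from the right is /hj/, leaving /z/ as coda.
V3 /i/ – V4 /a/: /hp/ splits as /h/ + /p/ (/p/ is the longest suffix that is a licit onset).
Result: klijd.fiz.hjih.pa.
Classifying each syllable: /klijd/ (closed), /fiz/ (closed), /hjih/ (closed), /pa/ (open).
Open syllables: 1.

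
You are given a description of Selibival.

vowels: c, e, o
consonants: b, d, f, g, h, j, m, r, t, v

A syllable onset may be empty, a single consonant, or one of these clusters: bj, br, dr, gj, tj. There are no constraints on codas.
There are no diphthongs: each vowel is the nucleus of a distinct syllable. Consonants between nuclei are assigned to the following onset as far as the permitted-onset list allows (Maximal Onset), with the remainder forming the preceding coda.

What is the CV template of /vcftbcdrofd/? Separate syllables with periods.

CVCC.CV.CCVCC

The vowels are c, c, o — 3 nuclei, so 3 syllables.
V1 /c/ – V2 /c/: cluster /ftb/ — the longest permitted-onset suffix is /b/; onset = /b/, preceding coda = /ft/.
V2 /c/ – V3 /o/: /dr/ is a licit onset in full, so it all attaches to the next syllable.
So the parse is vcft.bc.drofd.
Mapping each syllable to C/V: /vcft/ → CVCC, /bc/ → CV, /drofd/ → CCVCC.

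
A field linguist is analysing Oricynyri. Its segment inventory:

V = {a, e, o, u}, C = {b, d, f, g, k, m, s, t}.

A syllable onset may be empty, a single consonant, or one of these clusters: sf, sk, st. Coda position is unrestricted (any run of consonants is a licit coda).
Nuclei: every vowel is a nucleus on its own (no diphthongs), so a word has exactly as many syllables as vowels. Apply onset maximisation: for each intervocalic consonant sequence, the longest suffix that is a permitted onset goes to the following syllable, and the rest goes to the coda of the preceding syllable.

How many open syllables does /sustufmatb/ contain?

1

Vowels present: u, u, a; each is a nucleus, giving 3 syllables.
V1 /u/ – V2 /u/: /st/ is a licit onset in full, so it all attaches to the next syllable.
V2 /u/ – V3 /a/: /fm/ — longest licit onset from the right is /m/, leaving /f/ as coda.
Putting it together: su.stuf.matb.
Classifying each syllable: /su/ (open), /stuf/ (closed), /matb/ (closed).
Open syllables: 1.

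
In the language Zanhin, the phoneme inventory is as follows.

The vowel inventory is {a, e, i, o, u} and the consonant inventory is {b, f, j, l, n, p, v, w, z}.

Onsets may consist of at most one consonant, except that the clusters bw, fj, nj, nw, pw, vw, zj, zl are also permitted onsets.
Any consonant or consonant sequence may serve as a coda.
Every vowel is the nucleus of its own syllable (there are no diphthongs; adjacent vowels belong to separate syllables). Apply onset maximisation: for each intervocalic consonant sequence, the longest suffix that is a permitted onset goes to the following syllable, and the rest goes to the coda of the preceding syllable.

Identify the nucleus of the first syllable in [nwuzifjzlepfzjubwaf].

Nuclei (vowels): u, i, e, u, a → 5 syllables.
The first nucleus (vowel 1 from the left) is /u/.

u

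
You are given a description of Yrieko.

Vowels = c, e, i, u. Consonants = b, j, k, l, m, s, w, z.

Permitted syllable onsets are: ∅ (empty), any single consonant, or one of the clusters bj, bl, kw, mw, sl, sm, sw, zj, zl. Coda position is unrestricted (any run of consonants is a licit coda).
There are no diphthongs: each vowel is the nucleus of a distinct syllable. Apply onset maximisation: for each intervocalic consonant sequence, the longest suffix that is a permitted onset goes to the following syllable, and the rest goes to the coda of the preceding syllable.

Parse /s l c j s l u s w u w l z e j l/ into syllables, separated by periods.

slcj.slu.swuwl.zejl

Vowels present: c, u, u, e; each is a nucleus, giving 4 syllables.
/c…u/ gap (V1→V2): /jsl/ splits as /j/ + /sl/ (/sl/ is the longest suffix that is a licit onset).
/u…u/ gap (V2→V3): /sw/ — entire cluster is a permitted onset → onset /sw/, coda ∅.
/u…e/ gap (V3→V4): /wlz/; trying suffixes from longest down, /z/ is the first permitted one, so coda /wl/ | onset /z/.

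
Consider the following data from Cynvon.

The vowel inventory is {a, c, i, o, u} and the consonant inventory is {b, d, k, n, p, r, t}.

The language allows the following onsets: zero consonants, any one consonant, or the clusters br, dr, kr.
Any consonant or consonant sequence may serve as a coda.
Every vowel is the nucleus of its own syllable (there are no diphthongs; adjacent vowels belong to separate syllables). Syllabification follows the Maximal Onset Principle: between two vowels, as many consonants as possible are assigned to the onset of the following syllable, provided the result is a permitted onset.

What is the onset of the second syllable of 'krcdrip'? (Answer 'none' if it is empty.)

Nuclei (vowels): c, i → 2 syllables.
Between /c/ (V1) and /i/ (V2): cluster /dr/ — /dr/ is itself a permitted onset, so the whole cluster goes right; preceding coda = ∅.
So the parse is krc.drip.
Syllable 2 is /drip/: onset /dr/, nucleus /i/, coda /p/.

dr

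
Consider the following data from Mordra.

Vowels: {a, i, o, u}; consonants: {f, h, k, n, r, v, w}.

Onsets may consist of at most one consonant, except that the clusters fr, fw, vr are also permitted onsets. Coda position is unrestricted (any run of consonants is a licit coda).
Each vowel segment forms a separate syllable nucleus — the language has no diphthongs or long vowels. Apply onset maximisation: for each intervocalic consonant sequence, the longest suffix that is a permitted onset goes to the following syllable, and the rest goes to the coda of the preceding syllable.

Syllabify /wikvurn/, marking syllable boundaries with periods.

The vowels are i, u — 2 nuclei, so 2 syllables.
σ1/σ2 boundary: /kv/ — longest licit onset from the right is /v/, leaving /k/ as coda.

wik.vurn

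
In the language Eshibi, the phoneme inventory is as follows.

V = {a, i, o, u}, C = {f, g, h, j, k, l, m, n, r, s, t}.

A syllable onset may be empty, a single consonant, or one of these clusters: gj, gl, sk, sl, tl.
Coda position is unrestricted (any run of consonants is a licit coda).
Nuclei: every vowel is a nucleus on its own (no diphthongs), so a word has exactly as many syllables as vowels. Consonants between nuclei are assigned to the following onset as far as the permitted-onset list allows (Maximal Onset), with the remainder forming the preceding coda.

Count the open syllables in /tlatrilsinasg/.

Nuclei (vowels): a, i, i, a → 4 syllables.
/a…i/ gap (V1→V2): /tr/; trying suffixes from longest down, /r/ is the first permitted one, so coda /t/ | onset /r/.
/i…i/ gap (V2→V3): /ls/ — longest licit onset from the right is /s/, leaving /l/ as coda.
/i…a/ gap (V3→V4): /n/ → onset of the next syllable (single consonants are always licit onsets).
Putting it together: tlat.ril.si.nasg.
Classifying each syllable: /tlat/ (closed), /ril/ (closed), /si/ (open), /nasg/ (closed).
Open syllables: 1.

1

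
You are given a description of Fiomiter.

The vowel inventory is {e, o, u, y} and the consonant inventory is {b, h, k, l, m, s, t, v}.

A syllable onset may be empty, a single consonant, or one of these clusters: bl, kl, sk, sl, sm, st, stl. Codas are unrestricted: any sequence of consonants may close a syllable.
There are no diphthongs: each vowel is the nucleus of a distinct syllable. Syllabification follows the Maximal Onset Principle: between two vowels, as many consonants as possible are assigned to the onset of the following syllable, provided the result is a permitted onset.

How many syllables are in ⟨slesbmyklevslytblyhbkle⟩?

Nuclei (vowels): e, y, e, y, y, e → 6 syllables.

6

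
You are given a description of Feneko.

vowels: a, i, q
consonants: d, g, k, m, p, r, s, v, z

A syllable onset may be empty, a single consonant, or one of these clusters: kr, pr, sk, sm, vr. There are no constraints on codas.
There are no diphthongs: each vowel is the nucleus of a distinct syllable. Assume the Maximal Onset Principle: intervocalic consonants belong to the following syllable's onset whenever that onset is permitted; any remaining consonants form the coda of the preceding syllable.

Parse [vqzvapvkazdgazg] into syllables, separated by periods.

The vowels are q, a, a, a — 4 nuclei, so 4 syllables.
σ1/σ2 boundary: /zv/ — longest licit onset from the right is /v/, leaving /z/ as coda.
σ2/σ3 boundary: /pvk/; trying suffixes from longest down, /k/ is the first permitted one, so coda /pv/ | onset /k/.
σ3/σ4 boundary: /zdg/ splits as /zd/ + /g/ (/g/ is the longest suffix that is a licit onset).

vqz.vapv.kazd.gazg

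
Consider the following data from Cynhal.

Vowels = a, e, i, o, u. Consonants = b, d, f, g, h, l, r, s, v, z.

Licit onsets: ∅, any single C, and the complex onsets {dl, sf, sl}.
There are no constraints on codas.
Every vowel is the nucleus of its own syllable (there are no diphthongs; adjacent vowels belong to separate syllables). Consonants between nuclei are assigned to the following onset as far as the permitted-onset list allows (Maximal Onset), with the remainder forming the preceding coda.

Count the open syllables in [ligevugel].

3

Nuclei (vowels): i, e, u, e → 4 syllables.
σ1/σ2 boundary: /g/ is a single consonant, so it becomes the next onset.
σ2/σ3 boundary: just /v/ — single C goes to the following onset.
σ3/σ4 boundary: /g/ is a single consonant, so it becomes the next onset.
Putting it together: li.ge.vu.gel.
Classifying each syllable: /li/ (open), /ge/ (open), /vu/ (open), /gel/ (closed).
Open syllables: 3.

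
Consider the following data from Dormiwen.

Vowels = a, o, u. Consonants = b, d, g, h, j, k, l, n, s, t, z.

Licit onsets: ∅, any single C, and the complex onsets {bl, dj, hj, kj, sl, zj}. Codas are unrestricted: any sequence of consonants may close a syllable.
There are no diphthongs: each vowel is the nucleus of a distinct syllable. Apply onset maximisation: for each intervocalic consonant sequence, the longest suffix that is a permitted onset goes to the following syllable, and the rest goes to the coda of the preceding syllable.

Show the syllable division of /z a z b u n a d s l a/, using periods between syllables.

Vowels present: a, u, a, a; each is a nucleus, giving 4 syllables.
V1 /a/ – V2 /u/: cluster /zb/ — the longest permitted-onset suffix is /b/; onset = /b/, preceding coda = /z/.
V2 /u/ – V3 /a/: /n/ → onset of the next syllable (single consonants are always licit onsets).
V3 /a/ – V4 /a/: /dsl/ splits as /d/ + /sl/ (/sl/ is the longest suffix that is a licit onset).

zaz.bu.nad.sla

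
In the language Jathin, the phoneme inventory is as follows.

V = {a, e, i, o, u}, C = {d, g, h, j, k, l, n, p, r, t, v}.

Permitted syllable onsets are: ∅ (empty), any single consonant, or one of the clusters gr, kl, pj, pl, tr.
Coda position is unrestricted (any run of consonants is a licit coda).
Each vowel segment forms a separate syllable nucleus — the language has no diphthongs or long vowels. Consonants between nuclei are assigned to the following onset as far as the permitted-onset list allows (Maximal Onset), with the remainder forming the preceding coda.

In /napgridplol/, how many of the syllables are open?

0

The vowels are a, i, o — 3 nuclei, so 3 syllables.
V1 /a/ – V2 /i/: /pgr/ splits as /p/ + /gr/ (/gr/ is the longest suffix that is a licit onset).
V2 /i/ – V3 /o/: cluster /dpl/ — the longest permitted-onset suffix is /pl/; onset = /pl/, preceding coda = /d/.
Result: nap.grid.plol.
Classifying each syllable: /nap/ (closed), /grid/ (closed), /plol/ (closed).
Open syllables: 0.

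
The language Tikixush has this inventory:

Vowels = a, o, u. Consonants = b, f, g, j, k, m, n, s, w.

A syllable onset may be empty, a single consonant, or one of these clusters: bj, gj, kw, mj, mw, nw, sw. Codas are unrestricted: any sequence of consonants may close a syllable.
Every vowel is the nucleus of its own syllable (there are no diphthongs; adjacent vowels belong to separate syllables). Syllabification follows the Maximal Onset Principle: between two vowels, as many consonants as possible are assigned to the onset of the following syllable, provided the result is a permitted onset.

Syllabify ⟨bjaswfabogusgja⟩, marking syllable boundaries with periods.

bjasw.fa.bo.gus.gja

Nuclei (vowels): a, a, o, u, a → 5 syllables.
Between /a/ (V1) and /a/ (V2): /swf/ splits as /sw/ + /f/ (/f/ is the longest suffix that is a licit onset).
Between /a/ (V2) and /o/ (V3): just /b/ — single C goes to the following onset.
Between /o/ (V3) and /u/ (V4): just /g/ — single C goes to the following onset.
Between /u/ (V4) and /a/ (V5): /sgj/ — longest licit onset from the right is /gj/, leaving /s/ as coda.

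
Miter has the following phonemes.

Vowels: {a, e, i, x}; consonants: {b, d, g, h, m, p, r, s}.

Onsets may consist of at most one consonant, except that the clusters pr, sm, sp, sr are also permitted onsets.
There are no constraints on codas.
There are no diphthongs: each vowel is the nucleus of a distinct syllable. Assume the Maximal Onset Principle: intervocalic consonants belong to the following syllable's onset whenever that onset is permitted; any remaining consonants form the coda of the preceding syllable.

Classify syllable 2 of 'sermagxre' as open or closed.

open

Nuclei (vowels): e, a, x, e → 4 syllables.
/e…a/ gap (V1→V2): /rm/ splits as /r/ + /m/ (/m/ is the longest suffix that is a licit onset).
/a…x/ gap (V2→V3): /g/ is a single consonant, so it becomes the next onset.
/x…e/ gap (V3→V4): /r/ is a single consonant, so it becomes the next onset.
So the parse is ser.ma.gx.re.
Syllable 2 is /ma/; it ends in its nucleus with no coda, so it is open.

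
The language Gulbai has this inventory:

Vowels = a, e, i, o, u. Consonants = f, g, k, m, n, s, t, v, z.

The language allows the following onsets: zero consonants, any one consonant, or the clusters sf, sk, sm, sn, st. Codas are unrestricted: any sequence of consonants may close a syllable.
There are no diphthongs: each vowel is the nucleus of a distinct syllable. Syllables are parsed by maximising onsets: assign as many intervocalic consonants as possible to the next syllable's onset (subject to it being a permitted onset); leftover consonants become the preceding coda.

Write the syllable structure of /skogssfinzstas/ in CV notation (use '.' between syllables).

CCVCC.CCVCC.CCVC

Nuclei (vowels): o, i, a → 3 syllables.
σ1/σ2 boundary: /gssf/ splits as /gs/ + /sf/ (/sf/ is the longest suffix that is a licit onset).
σ2/σ3 boundary: /nzst/; trying suffixes from longest down, /st/ is the first permitted one, so coda /nz/ | onset /st/.
Result: skogs.sfinz.stas.
Mapping each syllable to C/V: /skogs/ → CCVCC, /sfinz/ → CCVCC, /stas/ → CCVC.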